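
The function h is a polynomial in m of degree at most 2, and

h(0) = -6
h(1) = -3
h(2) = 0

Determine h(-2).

-12

Write h(m) = am² + bm + c; the 3 given values yield a linear system in the 3 coefficients.
Solving, the leading coefficient vanishes, and h(m) = 3m - 6.
Then h(-2) = -12.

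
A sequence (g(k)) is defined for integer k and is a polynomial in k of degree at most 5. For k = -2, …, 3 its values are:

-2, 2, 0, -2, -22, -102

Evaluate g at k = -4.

First differences: 4, -2, -2, -20, -80. Second differences: -6, 0, -18, -60. Third differences: 6, -18, -42. Fourth differences: -24, -24.
Level-4 differences are constant, so g has degree 4.
Fitting a degree-4 polynomial gives g(k) = -k^4 - k³ + k² - k.
Then g(-4) = -172.

-172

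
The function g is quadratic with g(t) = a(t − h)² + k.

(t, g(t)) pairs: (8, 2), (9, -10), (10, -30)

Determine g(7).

First differences -12, -20; second difference -8 = 2a, so a = -4.
Expanding, the t-coefficient is −2ah = 8h; matching it to the data gives h = 7, and then k = 6.
So g(t) = -4(t − 7)² + 6.
g(7) = -4·0² + 6 = 6.

6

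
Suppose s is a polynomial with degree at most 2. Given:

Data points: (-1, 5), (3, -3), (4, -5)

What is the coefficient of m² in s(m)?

Write s(m) = am² + bm + c; the 3 given values yield a linear system in the 3 coefficients.
Solving, the leading coefficient vanishes, and s(m) = -2m + 3.
The coefficient of m² is 0.

0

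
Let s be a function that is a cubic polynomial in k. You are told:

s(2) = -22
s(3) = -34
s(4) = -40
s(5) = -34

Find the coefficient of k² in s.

-6

Write s(k) = ak³ + bk² + ck + d; the 4 given values yield a linear system in the 4 coefficients.
Solving, s(k) = k³ - 6k² - k - 4.
The coefficient of k² is -6.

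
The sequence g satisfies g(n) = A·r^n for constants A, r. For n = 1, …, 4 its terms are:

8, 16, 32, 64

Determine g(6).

Consecutive ratio: 16/8 = 2, and 32/16 = 2, so r = 2.
Then A·2^1 = 8 gives A = 4, and g(n) = 4·2^n.
g(6) = 4·2^6 = 256.

256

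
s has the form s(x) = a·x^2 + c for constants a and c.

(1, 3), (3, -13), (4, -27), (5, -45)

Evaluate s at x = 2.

-3

From s(1) = 3 and s(3) = -13: 1a + c = 3 and 9a + c = -13.
Subtracting: 8a = -16, so a = -2; then c = 3 − (-2)·1 = 5.
So s(x) = -2x² + 5, and s(2) = -3.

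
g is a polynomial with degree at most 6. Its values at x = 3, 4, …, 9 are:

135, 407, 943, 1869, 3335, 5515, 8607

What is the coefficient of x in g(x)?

First differences: 272, 536, 926, 1466, 2180, 3092. Second differences: 264, 390, 540, 714, 912. Third differences: 126, 150, 174, 198. Fourth differences: 24, 24, 24.
Level-4 differences are constant, so g has degree 4.
Fitting a degree-4 polynomial gives g(x) = x^4 + 3x³ - x² - 7x + 3.
The coefficient of x is -7.

-7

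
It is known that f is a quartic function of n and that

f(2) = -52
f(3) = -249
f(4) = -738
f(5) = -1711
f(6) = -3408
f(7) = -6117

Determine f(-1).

First differences: -197, -489, -973, -1697, -2709. Second differences: -292, -484, -724, -1012. Third differences: -192, -240, -288. Fourth differences: -48, -48.
Level-4 differences are constant, so f has degree 4.
Fitting a degree-4 polynomial gives f(n) = -2n^4 - 4n³ + 9n - 6.
Then f(-1) = -13.

-13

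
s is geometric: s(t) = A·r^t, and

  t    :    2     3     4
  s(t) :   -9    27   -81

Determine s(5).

Consecutive ratio: 27/(-9) = -3, and -81/27 = -3, so r = -3.
Then A·(-3)^2 = -9 gives A = -1, and s(t) = -1·(-3)^t.
s(5) = -1·(-3)^5 = 243.

243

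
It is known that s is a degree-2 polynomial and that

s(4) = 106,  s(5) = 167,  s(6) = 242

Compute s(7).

331

Write s(n) = an² + bn + c; the 3 given values yield a linear system in the 3 coefficients.
Solving, s(n) = 7n² - 2n + 2.
Then s(7) = 331.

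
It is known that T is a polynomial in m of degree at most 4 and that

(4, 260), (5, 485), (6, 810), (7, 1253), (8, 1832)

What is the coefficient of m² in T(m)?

Write T(m) = am^4 + bm³ + cm² + dm + e; the 5 given values yield a linear system in the 5 coefficients.
Solving, the leading coefficient vanishes, and T(m) = 3m³ + 5m² - 3m.
The coefficient of m² is 5.

5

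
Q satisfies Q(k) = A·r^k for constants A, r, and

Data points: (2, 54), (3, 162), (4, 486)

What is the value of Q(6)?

4374

Consecutive ratio: 162/54 = 3, and 486/162 = 3, so r = 3.
Then A·3^2 = 54 gives A = 6, and Q(k) = 6·3^k.
Q(6) = 6·3^6 = 4374.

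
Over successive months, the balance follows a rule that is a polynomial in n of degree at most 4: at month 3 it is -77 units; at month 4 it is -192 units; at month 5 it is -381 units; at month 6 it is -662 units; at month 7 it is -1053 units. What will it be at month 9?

-2237

Write the value at n as u(n).
First differences: -115, -189, -281, -391. Second differences: -74, -92, -110. Third differences: -18, -18.
Level-3 differences are constant, so u has degree 3.
Fitting a degree-3 polynomial gives u(n) = -3n³ - n² + 3n + 4.
Then u(9) = -2237.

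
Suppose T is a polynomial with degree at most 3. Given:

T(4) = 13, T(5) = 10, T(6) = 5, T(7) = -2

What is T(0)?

5

First differences: -3, -5, -7. Second differences: -2, -2.
Level-2 differences are constant, so T has degree 2.
Fitting a degree-2 polynomial gives T(m) = -m² + 6m + 5.
The constant term is T(0) = 5.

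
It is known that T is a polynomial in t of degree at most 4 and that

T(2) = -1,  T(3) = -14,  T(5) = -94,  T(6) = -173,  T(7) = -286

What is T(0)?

1

Write T(t) = at^4 + bt³ + ct² + dt + e; the 5 given values yield a linear system in the 5 coefficients.
Solving, the leading coefficient vanishes, and T(t) = -t³ + t² + t + 1.
Then T(0) = 1.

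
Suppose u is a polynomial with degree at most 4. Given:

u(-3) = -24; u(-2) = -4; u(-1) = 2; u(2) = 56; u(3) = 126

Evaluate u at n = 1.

Write u(n) = an^4 + bn³ + cn² + dn + e; the 5 given values yield a linear system in the 5 coefficients.
Solving, the leading coefficient vanishes, and u(n) = 2n³ + 5n² + 7n + 6.
Then u(1) = 20.

20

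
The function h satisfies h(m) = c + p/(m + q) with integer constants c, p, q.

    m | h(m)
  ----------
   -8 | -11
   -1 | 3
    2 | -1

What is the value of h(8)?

(h(m) − c)(m + q) = p for each data point; the three points give a linear system in c and q, then p follows.
Solving: c = -5, q = 4, p = 24, so h(m) = -5 + 24/(m + 4).
Then h(8) = -5 + 24/12 = -3.

-3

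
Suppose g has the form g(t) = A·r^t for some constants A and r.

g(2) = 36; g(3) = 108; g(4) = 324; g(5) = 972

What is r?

3

Consecutive ratio: 108/36 = 3, and 324/108 = 3, so r = 3.
Then A·3^2 = 36 gives A = 4, and g(t) = 4·3^t.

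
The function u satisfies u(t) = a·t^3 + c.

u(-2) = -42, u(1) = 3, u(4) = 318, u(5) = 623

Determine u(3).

From u(-2) = -42 and u(1) = 3: -8a + c = -42 and 1a + c = 3.
Subtracting: 9a = 45, so a = 5; then c = -42 − 5·(-8) = -2.
So u(t) = 5t³ − 2, and u(3) = 133.

133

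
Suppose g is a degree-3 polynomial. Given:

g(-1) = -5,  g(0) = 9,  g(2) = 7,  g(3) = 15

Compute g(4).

Write g(t) = at³ + bt² + ct + d; the 4 given values yield a linear system in the 4 coefficients.
Solving, g(t) = 2t³ - 7t² + 5t + 9.
Then g(4) = 45.

45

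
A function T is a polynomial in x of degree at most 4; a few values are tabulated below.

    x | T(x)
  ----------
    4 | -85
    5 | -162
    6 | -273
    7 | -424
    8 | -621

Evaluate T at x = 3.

Write T(x) = ax^4 + bx³ + cx² + dx + e; the 5 given values yield a linear system in the 5 coefficients.
Solving, the leading coefficient vanishes, and T(x) = -x³ - 2x² + 2x + 3.
Then T(3) = -36.

-36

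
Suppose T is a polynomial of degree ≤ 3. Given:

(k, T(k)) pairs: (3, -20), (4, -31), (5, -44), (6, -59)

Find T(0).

1

First differences: -11, -13, -15. Second differences: -2, -2.
Level-2 differences are constant, so T has degree 2.
Fitting a degree-2 polynomial gives T(k) = -k² - 4k + 1.
Then T(0) = 1.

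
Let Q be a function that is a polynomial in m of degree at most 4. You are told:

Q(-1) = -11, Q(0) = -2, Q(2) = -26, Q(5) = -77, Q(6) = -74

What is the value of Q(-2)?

-42

Write Q(m) = am^4 + bm³ + cm² + dm + e; the 5 given values yield a linear system in the 5 coefficients.
Solving, the leading coefficient vanishes, and Q(m) = m³ - 8m² - 2.
Then Q(-2) = -42.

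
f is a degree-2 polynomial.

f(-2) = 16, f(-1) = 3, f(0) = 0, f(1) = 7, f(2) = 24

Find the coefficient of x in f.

First differences: -13, -3, 7, 17. Second differences: 10, 10, 10.
Level-2 differences are constant, so f has degree 2.
Fitting a degree-2 polynomial gives f(x) = 5x² + 2x.
The coefficient of x is 2.

2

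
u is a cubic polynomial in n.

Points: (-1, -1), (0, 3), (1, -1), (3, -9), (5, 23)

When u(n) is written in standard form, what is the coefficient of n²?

Write u(n) = an³ + bn² + cn + d; the 5 given values yield a linear system in the 4 coefficients.
Solving, u(n) = n³ - 4n² - n + 3.
The coefficient of n² is -4.

-4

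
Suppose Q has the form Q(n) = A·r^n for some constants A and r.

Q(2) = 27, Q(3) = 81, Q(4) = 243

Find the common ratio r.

Consecutive ratio: 81/27 = 3, and 243/81 = 3, so r = 3.
Then A·3^2 = 27 gives A = 3, and Q(n) = 3·3^n.

3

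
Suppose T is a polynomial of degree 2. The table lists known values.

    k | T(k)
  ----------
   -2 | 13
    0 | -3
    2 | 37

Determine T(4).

133

Write T(k) = ak² + bk + c; the 3 given values yield a linear system in the 3 coefficients.
Solving, T(k) = 7k² + 6k - 3.
Then T(4) = 133.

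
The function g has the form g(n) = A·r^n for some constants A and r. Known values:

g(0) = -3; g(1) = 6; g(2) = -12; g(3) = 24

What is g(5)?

Consecutive ratio: 6/(-3) = -2, and -12/6 = -2, so r = -2.
Then A·(-2)^0 = -3 gives A = -3, and g(n) = -3·(-2)^n.
g(5) = -3·(-2)^5 = 96.

96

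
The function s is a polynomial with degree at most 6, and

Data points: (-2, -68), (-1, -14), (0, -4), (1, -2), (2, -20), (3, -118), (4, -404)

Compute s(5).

-1034

First differences: 54, 10, 2, -18, -98, -286. Second differences: -44, -8, -20, -80, -188. Third differences: 36, -12, -60, -108. Fourth differences: -48, -48, -48.
Level-4 differences are constant, so s has degree 4.
Fitting a degree-4 polynomial gives s(x) = -2x^4 + 2x³ - 2x² + 4x - 4.
Then s(5) = -1034.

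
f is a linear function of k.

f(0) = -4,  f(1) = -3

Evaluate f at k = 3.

Write f(k) = ak + b; the 2 given values yield a linear system in the 2 coefficients.
Solving, f(k) = k - 4.
Then f(3) = -1.

-1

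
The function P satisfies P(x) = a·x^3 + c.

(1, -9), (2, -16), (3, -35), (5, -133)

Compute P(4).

From P(1) = -9 and P(2) = -16: 1a + c = -9 and 8a + c = -16.
Subtracting: 7a = -7, so a = -1; then c = -9 − (-1)·1 = -8.
So P(x) = -1x³ − 8, and P(4) = -72.

-72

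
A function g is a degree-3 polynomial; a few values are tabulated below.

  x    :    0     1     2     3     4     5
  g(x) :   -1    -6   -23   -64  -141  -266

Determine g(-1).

4

Write g(x) = ax³ + bx² + cx + d; the 6 given values yield a linear system in the 4 coefficients.
Solving, g(x) = -2x³ - 3x - 1.
Then g(-1) = 4.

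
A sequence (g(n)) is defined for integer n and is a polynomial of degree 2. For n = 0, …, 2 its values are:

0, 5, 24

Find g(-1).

Write g(n) = an² + bn + c; the 3 given values yield a linear system in the 3 coefficients.
Solving, g(n) = 7n² - 2n.
Then g(-1) = 9.

9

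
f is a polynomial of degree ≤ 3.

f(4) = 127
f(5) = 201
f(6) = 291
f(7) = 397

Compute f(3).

69

First differences: 74, 90, 106. Second differences: 16, 16.
Level-2 differences are constant, so f has degree 2.
Fitting a degree-2 polynomial gives f(x) = 8x² + 2x - 9.
Then f(3) = 69.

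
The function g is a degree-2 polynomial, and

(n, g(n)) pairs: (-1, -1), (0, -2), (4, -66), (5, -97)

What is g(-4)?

Write g(n) = an² + bn + c; the 4 given values yield a linear system in the 3 coefficients.
Solving, g(n) = -3n² - 4n - 2.
Then g(-4) = -34.

-34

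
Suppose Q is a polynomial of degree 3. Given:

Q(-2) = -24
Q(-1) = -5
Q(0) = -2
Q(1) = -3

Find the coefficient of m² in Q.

-2

Write Q(m) = am³ + bm² + cm + d; the 4 given values yield a linear system in the 4 coefficients.
Solving, Q(m) = 2m³ - 2m² - m - 2.
The coefficient of m² is -2.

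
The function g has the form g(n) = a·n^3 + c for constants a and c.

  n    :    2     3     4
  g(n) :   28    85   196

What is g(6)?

From g(2) = 28 and g(3) = 85: 8a + c = 28 and 27a + c = 85.
Subtracting: 19a = 57, so a = 3; then c = 28 − 3·8 = 4.
So g(n) = 3n³ + 4, and g(6) = 652.

652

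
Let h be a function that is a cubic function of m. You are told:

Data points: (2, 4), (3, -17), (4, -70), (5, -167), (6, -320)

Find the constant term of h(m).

Write h(m) = am³ + bm² + cm + d; the 5 given values yield a linear system in the 4 coefficients.
Solving, h(m) = -2m³ + 2m² + 7m - 2.
The constant term is h(0) = -2.

-2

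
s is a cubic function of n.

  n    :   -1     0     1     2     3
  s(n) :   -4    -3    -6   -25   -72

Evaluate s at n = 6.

-501

First differences: 1, -3, -19, -47. Second differences: -4, -16, -28. Third differences: -12, -12.
Level-3 differences are constant, so s has degree 3.
Fitting a degree-3 polynomial gives s(n) = -2n³ - 2n² + n - 3.
Then s(6) = -501.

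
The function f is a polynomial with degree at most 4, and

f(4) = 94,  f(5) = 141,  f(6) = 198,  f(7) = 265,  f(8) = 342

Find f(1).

First differences: 47, 57, 67, 77. Second differences: 10, 10, 10.
Level-2 differences are constant, so f has degree 2.
Fitting a degree-2 polynomial gives f(t) = 5t² + 2t + 6.
Then f(1) = 13.

13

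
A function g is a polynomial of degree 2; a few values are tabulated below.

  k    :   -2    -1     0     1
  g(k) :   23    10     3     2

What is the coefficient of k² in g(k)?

First differences: -13, -7, -1. Second differences: 6, 6.
Level-2 differences are constant, so g has degree 2.
Fitting a degree-2 polynomial gives g(k) = 3k² - 4k + 3.
The coefficient of k² is 3.

3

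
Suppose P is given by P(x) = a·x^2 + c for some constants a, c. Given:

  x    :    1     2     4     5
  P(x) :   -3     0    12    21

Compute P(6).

From P(1) = -3 and P(2) = 0: 1a + c = -3 and 4a + c = 0.
Subtracting: 3a = 3, so a = 1; then c = -3 − 1·1 = -4.
So P(x) = 1x² − 4, and P(6) = 32.

32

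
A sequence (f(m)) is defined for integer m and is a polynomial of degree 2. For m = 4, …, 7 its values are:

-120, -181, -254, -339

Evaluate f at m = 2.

First differences: -61, -73, -85. Second differences: -12, -12.
Level-2 differences are constant, so f has degree 2.
Fitting a degree-2 polynomial gives f(m) = -6m² - 7m + 4.
Then f(2) = -34.

-34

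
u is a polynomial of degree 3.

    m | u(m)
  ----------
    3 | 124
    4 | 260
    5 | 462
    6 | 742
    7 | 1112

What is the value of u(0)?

-8

Write u(m) = am³ + bm² + cm + d; the 5 given values yield a linear system in the 4 coefficients.
Solving, u(m) = 2m³ + 9m² - m - 8.
Then u(0) = -8.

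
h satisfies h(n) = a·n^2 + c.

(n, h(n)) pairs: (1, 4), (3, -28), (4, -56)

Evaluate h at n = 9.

-316

From h(1) = 4 and h(3) = -28: 1a + c = 4 and 9a + c = -28.
Subtracting: 8a = -32, so a = -4; then c = 4 − (-4)·1 = 8.
So h(n) = -4n² + 8, and h(9) = -316.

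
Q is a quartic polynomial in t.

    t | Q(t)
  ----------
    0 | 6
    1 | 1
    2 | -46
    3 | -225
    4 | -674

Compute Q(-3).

Write Q(t) = at^4 + bt³ + ct² + dt + e; the 5 given values yield a linear system in the 5 coefficients.
Solving, Q(t) = -2t^4 - 3t³ + 2t² - 2t + 6.
Then Q(-3) = -51.

-51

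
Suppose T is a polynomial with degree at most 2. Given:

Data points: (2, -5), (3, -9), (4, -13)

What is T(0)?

3

First differences: -4, -4.
Level-1 differences are constant, so T has degree 1.
Fitting a degree-1 polynomial gives T(x) = -4x + 3.
Then T(0) = 3.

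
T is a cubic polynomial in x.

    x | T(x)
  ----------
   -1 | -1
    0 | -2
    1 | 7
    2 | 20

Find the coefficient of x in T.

5

Write T(x) = ax³ + bx² + cx + d; the 4 given values yield a linear system in the 4 coefficients.
Solving, T(x) = -x³ + 5x² + 5x - 2.
The coefficient of x is 5.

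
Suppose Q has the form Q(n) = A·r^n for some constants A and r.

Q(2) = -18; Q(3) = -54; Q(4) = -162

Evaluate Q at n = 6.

-1458

Consecutive ratio: -54/(-18) = 3, and -162/(-54) = 3, so r = 3.
Then A·3^2 = -18 gives A = -2, and Q(n) = -2·3^n.
Q(6) = -2·3^6 = -1458.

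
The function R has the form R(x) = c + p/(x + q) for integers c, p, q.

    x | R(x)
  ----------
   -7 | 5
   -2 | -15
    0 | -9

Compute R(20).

(R(x) − c)(x + q) = p for each data point; the three points give a linear system in c and q, then p follows.
Solving: c = -3, q = 4, p = -24, so R(x) = -3 − 24/(x + 4).
Then R(20) = -3 − 24/24 = -4.

-4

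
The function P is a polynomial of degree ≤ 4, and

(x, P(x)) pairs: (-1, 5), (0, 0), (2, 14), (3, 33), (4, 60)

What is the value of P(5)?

Write P(x) = ax^4 + bx³ + cx² + dx + e; the 5 given values yield a linear system in the 5 coefficients.
Solving, the top 2 coefficients vanish, and P(x) = 4x² - x.
Then P(5) = 95.

95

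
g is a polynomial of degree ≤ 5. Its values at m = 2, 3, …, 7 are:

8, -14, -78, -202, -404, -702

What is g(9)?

Write g(m) = am^5 + bm^4 + cm³ + dm² + em + p; the 6 given values yield a linear system in the 6 coefficients.
Solving, the top 2 coefficients vanish, and g(m) = -3m³ + 6m² + 5m - 2.
Then g(9) = -1658.

-1658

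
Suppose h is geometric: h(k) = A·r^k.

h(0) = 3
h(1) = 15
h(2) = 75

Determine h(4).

1875

Consecutive ratio: 15/3 = 5, and 75/15 = 5, so r = 5.
Then A·5^0 = 3 gives A = 3, and h(k) = 3·5^k.
h(4) = 3·5^4 = 1875.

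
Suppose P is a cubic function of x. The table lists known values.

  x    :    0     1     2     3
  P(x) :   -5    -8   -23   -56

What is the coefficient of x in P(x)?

Write P(x) = ax³ + bx² + cx + d; the 4 given values yield a linear system in the 4 coefficients.
Solving, P(x) = -x³ - 3x² + x - 5.
The coefficient of x is 1.

1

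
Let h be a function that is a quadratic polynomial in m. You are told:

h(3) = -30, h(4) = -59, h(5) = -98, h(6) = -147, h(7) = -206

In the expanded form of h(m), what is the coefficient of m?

First differences: -29, -39, -49, -59. Second differences: -10, -10, -10.
Level-2 differences are constant, so h has degree 2.
Fitting a degree-2 polynomial gives h(m) = -5m² + 6m - 3.
The coefficient of m is 6.

6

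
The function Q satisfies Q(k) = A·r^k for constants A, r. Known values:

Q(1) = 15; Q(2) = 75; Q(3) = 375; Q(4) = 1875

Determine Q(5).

Consecutive ratio: 75/15 = 5, and 375/75 = 5, so r = 5.
Then A·5^1 = 15 gives A = 3, and Q(k) = 3·5^k.
Q(5) = 3·5^5 = 9375.

9375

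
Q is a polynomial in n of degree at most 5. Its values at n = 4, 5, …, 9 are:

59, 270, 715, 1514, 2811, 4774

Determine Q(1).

-10

Write Q(n) = an^5 + bn^4 + cn³ + dn² + en + p; the 6 given values yield a linear system in the 6 coefficients.
Solving, the leading coefficient vanishes, and Q(n) = n^4 - 2n³ - 4n² - 5.
Then Q(1) = -10.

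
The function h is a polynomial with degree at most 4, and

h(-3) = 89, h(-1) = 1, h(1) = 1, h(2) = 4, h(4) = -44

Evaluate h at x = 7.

-431

Write h(x) = ax^4 + bx³ + cx² + dx + e; the 5 given values yield a linear system in the 5 coefficients.
Solving, the leading coefficient vanishes, and h(x) = -2x³ + 5x² + 2x - 4.
Then h(7) = -431.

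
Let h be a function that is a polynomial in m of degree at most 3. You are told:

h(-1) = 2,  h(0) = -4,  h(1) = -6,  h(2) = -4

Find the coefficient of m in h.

-4

First differences: -6, -2, 2. Second differences: 4, 4.
Level-2 differences are constant, so h has degree 2.
Fitting a degree-2 polynomial gives h(m) = 2m² - 4m - 4.
The coefficient of m is -4.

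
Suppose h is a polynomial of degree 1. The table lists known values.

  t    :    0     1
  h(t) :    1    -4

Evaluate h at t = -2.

Write h(t) = at + b; the 2 given values yield a linear system in the 2 coefficients.
Solving, h(t) = -5t + 1.
Then h(-2) = 11.

11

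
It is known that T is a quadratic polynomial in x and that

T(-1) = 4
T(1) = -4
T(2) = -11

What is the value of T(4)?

Write T(x) = ax² + bx + c; the 3 given values yield a linear system in the 3 coefficients.
Solving, T(x) = -x² - 4x + 1.
Then T(4) = -31.

-31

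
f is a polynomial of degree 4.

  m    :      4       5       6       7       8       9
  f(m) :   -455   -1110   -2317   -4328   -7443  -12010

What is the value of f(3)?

First differences: -655, -1207, -2011, -3115, -4567. Second differences: -552, -804, -1104, -1452. Third differences: -252, -300, -348. Fourth differences: -48, -48.
Level-4 differences are constant, so f has degree 4.
Fitting a degree-4 polynomial gives f(m) = -2m^4 + 2m³ - 4m² - 3m + 5.
Then f(3) = -148.

-148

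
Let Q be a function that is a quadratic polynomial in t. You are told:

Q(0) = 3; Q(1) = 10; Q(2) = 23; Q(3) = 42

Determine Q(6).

Write Q(t) = at² + bt + c; the 4 given values yield a linear system in the 3 coefficients.
Solving, Q(t) = 3t² + 4t + 3.
Then Q(6) = 135.

135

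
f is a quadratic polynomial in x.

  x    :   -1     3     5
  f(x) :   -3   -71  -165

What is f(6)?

Write f(x) = ax² + bx + c; the 3 given values yield a linear system in the 3 coefficients.
Solving, f(x) = -5x² - 7x - 5.
Then f(6) = -227.

-227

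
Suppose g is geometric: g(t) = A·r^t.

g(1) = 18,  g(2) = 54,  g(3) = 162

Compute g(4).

Consecutive ratio: 54/18 = 3, and 162/54 = 3, so r = 3.
Then A·3^1 = 18 gives A = 6, and g(t) = 6·3^t.
g(4) = 6·3^4 = 486.

486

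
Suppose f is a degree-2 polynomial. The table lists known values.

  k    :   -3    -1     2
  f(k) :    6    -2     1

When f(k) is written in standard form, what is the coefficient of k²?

1

Write f(k) = ak² + bk + c; the 3 given values yield a linear system in the 3 coefficients.
Solving, f(k) = k² - 3.
The coefficient of k² is 1.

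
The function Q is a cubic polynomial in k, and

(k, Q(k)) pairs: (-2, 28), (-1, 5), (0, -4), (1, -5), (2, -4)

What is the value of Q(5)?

Write Q(k) = ak³ + bk² + ck + d; the 5 given values yield a linear system in the 4 coefficients.
Solving, Q(k) = -k³ + 4k² - 4k - 4.
Then Q(5) = -49.

-49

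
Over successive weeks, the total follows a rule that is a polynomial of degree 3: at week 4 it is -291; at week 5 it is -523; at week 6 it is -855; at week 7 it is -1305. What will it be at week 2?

-55

Write the value at n as T(n).
Write T(n) = an³ + bn² + cn + d; the 4 given values yield a linear system in the 4 coefficients.
Solving, T(n) = -3n³ - 5n² - 4n - 3.
Then T(2) = -55.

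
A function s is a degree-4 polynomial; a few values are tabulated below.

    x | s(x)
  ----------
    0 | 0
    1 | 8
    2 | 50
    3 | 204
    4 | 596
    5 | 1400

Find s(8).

First differences: 8, 42, 154, 392, 804. Second differences: 34, 112, 238, 412. Third differences: 78, 126, 174. Fourth differences: 48, 48.
Level-4 differences are constant, so s has degree 4.
Fitting a degree-4 polynomial gives s(x) = 2x^4 + x³ + 5x.
Then s(8) = 8744.

8744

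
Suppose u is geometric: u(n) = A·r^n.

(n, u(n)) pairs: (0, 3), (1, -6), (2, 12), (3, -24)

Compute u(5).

-96

Consecutive ratio: -6/3 = -2, and 12/(-6) = -2, so r = -2.
Then A·(-2)^0 = 3 gives A = 3, and u(n) = 3·(-2)^n.
u(5) = 3·(-2)^5 = -96.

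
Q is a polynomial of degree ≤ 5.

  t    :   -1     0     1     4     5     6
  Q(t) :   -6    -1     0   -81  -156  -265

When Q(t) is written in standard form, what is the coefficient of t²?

-2

Write Q(t) = at^5 + bt^4 + ct³ + dt² + et + p; the 6 given values yield a linear system in the 6 coefficients.
Solving, the top 2 coefficients vanish, and Q(t) = -t³ - 2t² + 4t - 1.
The coefficient of t² is -2.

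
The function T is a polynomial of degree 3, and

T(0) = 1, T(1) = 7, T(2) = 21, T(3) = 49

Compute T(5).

Write T(n) = an³ + bn² + cn + d; the 4 given values yield a linear system in the 4 coefficients.
Solving, T(n) = n³ + n² + 4n + 1.
Then T(5) = 171.

171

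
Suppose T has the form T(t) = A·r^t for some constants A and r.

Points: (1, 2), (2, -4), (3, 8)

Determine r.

Consecutive ratio: -4/2 = -2, and 8/(-4) = -2, so r = -2.
Then A·(-2)^1 = 2 gives A = -1, and T(t) = -1·(-2)^t.

-2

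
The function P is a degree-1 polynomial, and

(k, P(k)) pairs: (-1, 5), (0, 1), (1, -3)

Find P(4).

-15

First differences: -4, -4.
Level-1 differences are constant, so P has degree 1.
Fitting a degree-1 polynomial gives P(k) = -4k + 1.
Then P(4) = -15.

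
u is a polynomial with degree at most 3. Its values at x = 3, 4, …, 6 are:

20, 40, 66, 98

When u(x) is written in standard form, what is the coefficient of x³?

0

First differences: 20, 26, 32. Second differences: 6, 6.
Level-2 differences are constant, so u has degree 2.
Fitting a degree-2 polynomial gives u(x) = 3x² - x - 4.
The coefficient of x³ is 0.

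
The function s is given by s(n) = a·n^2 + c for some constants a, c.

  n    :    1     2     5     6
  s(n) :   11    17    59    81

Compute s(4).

41

From s(1) = 11 and s(2) = 17: 1a + c = 11 and 4a + c = 17.
Subtracting: 3a = 6, so a = 2; then c = 11 − 2·1 = 9.
So s(n) = 2n² + 9, and s(4) = 41.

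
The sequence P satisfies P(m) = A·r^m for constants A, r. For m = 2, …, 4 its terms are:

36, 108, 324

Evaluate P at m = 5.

972

Consecutive ratio: 108/36 = 3, and 324/108 = 3, so r = 3.
Then A·3^2 = 36 gives A = 4, and P(m) = 4·3^m.
P(5) = 4·3^5 = 972.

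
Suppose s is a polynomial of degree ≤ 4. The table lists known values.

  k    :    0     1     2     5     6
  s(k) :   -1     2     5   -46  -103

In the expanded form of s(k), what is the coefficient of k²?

Write s(k) = ak^4 + bk³ + ck² + dk + e; the 5 given values yield a linear system in the 5 coefficients.
Solving, the leading coefficient vanishes, and s(k) = -k³ + 3k² + k - 1.
The coefficient of k² is 3.

3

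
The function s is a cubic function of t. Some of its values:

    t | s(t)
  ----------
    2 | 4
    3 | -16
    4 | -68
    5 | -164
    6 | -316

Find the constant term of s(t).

-4

First differences: -20, -52, -96, -152. Second differences: -32, -44, -56. Third differences: -12, -12.
Level-3 differences are constant, so s has degree 3.
Fitting a degree-3 polynomial gives s(t) = -2t³ + 2t² + 8t - 4.
The constant term is s(0) = -4.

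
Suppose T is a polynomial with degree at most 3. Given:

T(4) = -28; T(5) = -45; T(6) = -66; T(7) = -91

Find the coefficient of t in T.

1

Write T(t) = at³ + bt² + ct + d; the 4 given values yield a linear system in the 4 coefficients.
Solving, the leading coefficient vanishes, and T(t) = -2t² + t.
The coefficient of t is 1.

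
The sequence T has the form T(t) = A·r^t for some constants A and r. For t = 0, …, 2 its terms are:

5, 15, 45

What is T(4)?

Consecutive ratio: 15/5 = 3, and 45/15 = 3, so r = 3.
Then A·3^0 = 5 gives A = 5, and T(t) = 5·3^t.
T(4) = 5·3^4 = 405.

405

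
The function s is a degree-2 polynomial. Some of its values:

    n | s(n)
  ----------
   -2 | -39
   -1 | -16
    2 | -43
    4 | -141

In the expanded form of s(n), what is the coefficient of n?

Write s(n) = an² + bn + c; the 4 given values yield a linear system in the 3 coefficients.
Solving, s(n) = -8n² - n - 9.
The coefficient of n is -1.

-1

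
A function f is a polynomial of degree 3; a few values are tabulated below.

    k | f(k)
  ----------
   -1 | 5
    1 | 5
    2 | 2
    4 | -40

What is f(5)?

Write f(k) = ak³ + bk² + ck + d; the 4 given values yield a linear system in the 4 coefficients.
Solving, f(k) = -k³ + k² + k + 4.
Then f(5) = -91.

-91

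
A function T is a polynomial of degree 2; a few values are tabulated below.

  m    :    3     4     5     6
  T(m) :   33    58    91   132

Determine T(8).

First differences: 25, 33, 41. Second differences: 8, 8.
Level-2 differences are constant, so T has degree 2.
Fitting a degree-2 polynomial gives T(m) = 4m² - 3m + 6.
Then T(8) = 238.

238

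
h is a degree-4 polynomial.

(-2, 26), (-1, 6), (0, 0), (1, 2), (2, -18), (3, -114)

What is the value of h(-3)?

Write h(x) = ax^4 + bx³ + cx² + dx + e; the 6 given values yield a linear system in the 5 coefficients.
Solving, h(x) = -x^4 - 3x³ + 5x² + x.
Then h(-3) = 42.

42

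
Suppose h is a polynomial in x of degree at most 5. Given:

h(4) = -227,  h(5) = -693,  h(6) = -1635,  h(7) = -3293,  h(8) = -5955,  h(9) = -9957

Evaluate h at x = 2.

First differences: -466, -942, -1658, -2662, -4002. Second differences: -476, -716, -1004, -1340. Third differences: -240, -288, -336. Fourth differences: -48, -48.
Level-4 differences are constant, so h has degree 4.
Fitting a degree-4 polynomial gives h(x) = -2x^4 + 4x³ + 4x² - 8x - 3.
Then h(2) = -3.

-3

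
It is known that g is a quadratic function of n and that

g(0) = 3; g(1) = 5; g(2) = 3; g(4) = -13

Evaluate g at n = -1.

-3

Write g(n) = an² + bn + c; the 4 given values yield a linear system in the 3 coefficients.
Solving, g(n) = -2n² + 4n + 3.
Then g(-1) = -3.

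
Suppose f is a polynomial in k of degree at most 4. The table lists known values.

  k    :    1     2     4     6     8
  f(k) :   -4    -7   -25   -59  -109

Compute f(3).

-14

Write f(k) = ak^4 + bk³ + ck² + dk + e; the 5 given values yield a linear system in the 5 coefficients.
Solving, the top 2 coefficients vanish, and f(k) = -2k² + 3k - 5.
Then f(3) = -14.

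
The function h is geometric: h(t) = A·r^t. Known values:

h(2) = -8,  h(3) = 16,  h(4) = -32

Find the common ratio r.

Consecutive ratio: 16/(-8) = -2, and -32/16 = -2, so r = -2.
Then A·(-2)^2 = -8 gives A = -2, and h(t) = -2·(-2)^t.

-2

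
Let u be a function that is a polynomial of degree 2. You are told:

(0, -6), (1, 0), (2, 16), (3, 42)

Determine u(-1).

-2

First differences: 6, 16, 26. Second differences: 10, 10.
Level-2 differences are constant, so u has degree 2.
Fitting a degree-2 polynomial gives u(x) = 5x² + x - 6.
Then u(-1) = -2.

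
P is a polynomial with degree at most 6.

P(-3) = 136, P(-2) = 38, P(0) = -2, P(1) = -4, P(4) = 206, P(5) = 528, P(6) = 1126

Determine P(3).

58

Write P(k) = ak^6 + bk^5 + ck^4 + dk³ + ek² + pk + q; the 7 given values yield a linear system in the 7 coefficients.
Solving, the top 2 coefficients vanish, and P(k) = k^4 - k³ + 2k² - 4k - 2.
Then P(3) = 58.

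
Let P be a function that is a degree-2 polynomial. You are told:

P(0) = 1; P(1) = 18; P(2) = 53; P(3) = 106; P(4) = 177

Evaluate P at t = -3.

First differences: 17, 35, 53, 71. Second differences: 18, 18, 18.
Level-2 differences are constant, so P has degree 2.
Fitting a degree-2 polynomial gives P(t) = 9t² + 8t + 1.
Then P(-3) = 58.

58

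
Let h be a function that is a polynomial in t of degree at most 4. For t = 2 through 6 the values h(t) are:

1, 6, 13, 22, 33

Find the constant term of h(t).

-3

First differences: 5, 7, 9, 11. Second differences: 2, 2, 2.
Level-2 differences are constant, so h has degree 2.
Fitting a degree-2 polynomial gives h(t) = t² - 3.
The constant term is h(0) = -3.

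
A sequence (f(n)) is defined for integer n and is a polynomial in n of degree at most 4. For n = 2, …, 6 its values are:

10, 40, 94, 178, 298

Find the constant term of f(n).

-2

First differences: 30, 54, 84, 120. Second differences: 24, 30, 36. Third differences: 6, 6.
Level-3 differences are constant, so f has degree 3.
Fitting a degree-3 polynomial gives f(n) = n³ + 3n² - 4n - 2.
The constant term is f(0) = -2.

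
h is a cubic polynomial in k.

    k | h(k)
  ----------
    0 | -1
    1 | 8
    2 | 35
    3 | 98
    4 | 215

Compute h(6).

Write h(k) = ak³ + bk² + ck + d; the 5 given values yield a linear system in the 4 coefficients.
Solving, h(k) = 3k³ + 6k - 1.
Then h(6) = 683.

683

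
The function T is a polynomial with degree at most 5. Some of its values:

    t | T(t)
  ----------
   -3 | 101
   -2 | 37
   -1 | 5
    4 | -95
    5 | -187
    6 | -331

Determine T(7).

-539

Write T(t) = at^5 + bt^4 + ct³ + dt² + et + p; the 6 given values yield a linear system in the 6 coefficients.
Solving, the top 2 coefficients vanish, and T(t) = -2t³ + 4t² - 6t - 7.
Then T(7) = -539.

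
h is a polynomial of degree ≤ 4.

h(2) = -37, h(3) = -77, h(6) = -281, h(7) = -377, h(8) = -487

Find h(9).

-611

Write h(t) = at^4 + bt³ + ct² + dt + e; the 5 given values yield a linear system in the 5 coefficients.
Solving, the top 2 coefficients vanish, and h(t) = -7t² - 5t + 1.
Then h(9) = -611.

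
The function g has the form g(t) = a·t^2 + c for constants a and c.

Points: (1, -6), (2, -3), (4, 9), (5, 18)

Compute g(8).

57

From g(1) = -6 and g(2) = -3: 1a + c = -6 and 4a + c = -3.
Subtracting: 3a = 3, so a = 1; then c = -6 − 1·1 = -7.
So g(t) = 1t² − 7, and g(8) = 57.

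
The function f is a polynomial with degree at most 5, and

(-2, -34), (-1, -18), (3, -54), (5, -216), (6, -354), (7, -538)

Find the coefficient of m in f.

Write f(m) = am^5 + bm^4 + cm³ + dm² + em + p; the 6 given values yield a linear system in the 6 coefficients.
Solving, the top 2 coefficients vanish, and f(m) = -m³ - 5m² + 8m - 6.
The coefficient of m is 8.

8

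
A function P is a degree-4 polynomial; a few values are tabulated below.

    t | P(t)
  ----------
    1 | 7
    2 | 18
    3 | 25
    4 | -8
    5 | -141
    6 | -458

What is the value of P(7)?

-1067

Write P(t) = at^4 + bt³ + ct² + dt + e; the 6 given values yield a linear system in the 5 coefficients.
Solving, P(t) = -t^4 + 4t³ - t² + t + 4.
Then P(7) = -1067.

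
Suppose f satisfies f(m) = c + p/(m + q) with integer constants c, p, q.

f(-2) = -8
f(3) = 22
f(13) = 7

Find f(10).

8

(f(m) − c)(m + q) = p for each data point; the three points give a linear system in c and q, then p follows.
Solving: c = 4, q = -1, p = 36, so f(m) = 4 + 36/(m − 1).
Then f(10) = 4 + 36/9 = 8.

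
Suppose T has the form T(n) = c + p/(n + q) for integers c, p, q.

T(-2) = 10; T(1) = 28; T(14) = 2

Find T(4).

-8

(T(n) − c)(n + q) = p for each data point; the three points give a linear system in c and q, then p follows.
Solving: c = 4, q = -2, p = -24, so T(n) = 4 − 24/(n − 2).
Then T(4) = 4 − 24/2 = -8.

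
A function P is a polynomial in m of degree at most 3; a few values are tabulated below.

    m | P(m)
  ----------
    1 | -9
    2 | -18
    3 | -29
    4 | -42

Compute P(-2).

Write P(m) = am³ + bm² + cm + d; the 4 given values yield a linear system in the 4 coefficients.
Solving, the leading coefficient vanishes, and P(m) = -m² - 6m - 2.
Then P(-2) = 6.

6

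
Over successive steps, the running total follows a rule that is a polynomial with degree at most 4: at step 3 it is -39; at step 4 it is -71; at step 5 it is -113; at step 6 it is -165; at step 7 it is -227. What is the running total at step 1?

Write the value at x as P(x).
First differences: -32, -42, -52, -62. Second differences: -10, -10, -10.
Level-2 differences are constant, so P has degree 2.
Fitting a degree-2 polynomial gives P(x) = -5x² + 3x - 3.
Then P(1) = -5.

-5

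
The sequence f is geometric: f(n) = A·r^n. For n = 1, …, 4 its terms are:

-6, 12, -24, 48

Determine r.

-2

Consecutive ratio: 12/(-6) = -2, and -24/12 = -2, so r = -2.
Then A·(-2)^1 = -6 gives A = 3, and f(n) = 3·(-2)^n.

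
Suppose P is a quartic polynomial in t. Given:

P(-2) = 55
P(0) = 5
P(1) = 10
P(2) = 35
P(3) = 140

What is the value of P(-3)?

Write P(t) = at^4 + bt³ + ct² + dt + e; the 5 given values yield a linear system in the 5 coefficients.
Solving, P(t) = 2t^4 - 2t³ + 2t² + 3t + 5.
Then P(-3) = 230.

230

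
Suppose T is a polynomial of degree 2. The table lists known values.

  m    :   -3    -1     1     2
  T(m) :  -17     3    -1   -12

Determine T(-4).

-36

Write T(m) = am² + bm + c; the 4 given values yield a linear system in the 3 coefficients.
Solving, T(m) = -3m² - 2m + 4.
Then T(-4) = -36.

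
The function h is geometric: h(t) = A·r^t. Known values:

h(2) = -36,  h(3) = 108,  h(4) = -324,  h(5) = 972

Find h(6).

Consecutive ratio: 108/(-36) = -3, and -324/108 = -3, so r = -3.
Then A·(-3)^2 = -36 gives A = -4, and h(t) = -4·(-3)^t.
h(6) = -4·(-3)^6 = -2916.

-2916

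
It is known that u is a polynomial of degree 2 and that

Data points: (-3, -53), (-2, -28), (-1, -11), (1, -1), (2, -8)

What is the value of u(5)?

Write u(t) = at² + bt + c; the 5 given values yield a linear system in the 3 coefficients.
Solving, u(t) = -4t² + 5t - 2.
Then u(5) = -77.

-77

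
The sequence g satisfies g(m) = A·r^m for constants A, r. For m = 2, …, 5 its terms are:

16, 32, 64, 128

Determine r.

Consecutive ratio: 32/16 = 2, and 64/32 = 2, so r = 2.
Then A·2^2 = 16 gives A = 4, and g(m) = 4·2^m.

2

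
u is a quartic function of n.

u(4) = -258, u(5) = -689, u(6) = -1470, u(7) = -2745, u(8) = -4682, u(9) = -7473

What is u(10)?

First differences: -431, -781, -1275, -1937, -2791. Second differences: -350, -494, -662, -854. Third differences: -144, -168, -192. Fourth differences: -24, -24.
Level-4 differences are constant, so u has degree 4.
Fitting a degree-4 polynomial gives u(n) = -n^4 - 2n³ + 6n² + 6n + 6.
Then u(10) = -11334.

-11334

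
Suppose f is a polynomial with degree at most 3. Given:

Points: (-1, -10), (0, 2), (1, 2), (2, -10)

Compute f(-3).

-70

First differences: 12, 0, -12. Second differences: -12, -12.
Level-2 differences are constant, so f has degree 2.
Fitting a degree-2 polynomial gives f(t) = -6t² + 6t + 2.
Then f(-3) = -70.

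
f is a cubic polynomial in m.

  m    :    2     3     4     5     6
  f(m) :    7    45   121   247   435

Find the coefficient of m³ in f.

2

First differences: 38, 76, 126, 188. Second differences: 38, 50, 62. Third differences: 12, 12.
Level-3 differences are constant, so f has degree 3.
Fitting a degree-3 polynomial gives f(m) = 2m³ + m² - 5m - 3.
The coefficient of m³ is 2.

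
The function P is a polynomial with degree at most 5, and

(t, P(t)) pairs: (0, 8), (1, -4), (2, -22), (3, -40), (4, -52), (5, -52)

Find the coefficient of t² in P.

-6

First differences: -12, -18, -18, -12, 0. Second differences: -6, 0, 6, 12. Third differences: 6, 6, 6.
Level-3 differences are constant, so P has degree 3.
Fitting a degree-3 polynomial gives P(t) = t³ - 6t² - 7t + 8.
The coefficient of t² is -6.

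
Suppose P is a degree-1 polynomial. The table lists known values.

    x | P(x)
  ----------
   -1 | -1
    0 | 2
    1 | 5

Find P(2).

8

First differences: 3, 3.
Level-1 differences are constant, so P has degree 1.
Fitting a degree-1 polynomial gives P(x) = 3x + 2.
Then P(2) = 8.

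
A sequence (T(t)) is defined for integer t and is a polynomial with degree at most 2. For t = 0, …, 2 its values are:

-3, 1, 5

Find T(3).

9

First differences: 4, 4.
Level-1 differences are constant, so T has degree 1.
Fitting a degree-1 polynomial gives T(t) = 4t - 3.
Then T(3) = 9.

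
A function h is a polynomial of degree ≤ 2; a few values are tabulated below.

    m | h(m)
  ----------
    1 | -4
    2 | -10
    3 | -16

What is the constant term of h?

Write h(m) = am² + bm + c; the 3 given values yield a linear system in the 3 coefficients.
Solving, the leading coefficient vanishes, and h(m) = -6m + 2.
The constant term is h(0) = 2.

2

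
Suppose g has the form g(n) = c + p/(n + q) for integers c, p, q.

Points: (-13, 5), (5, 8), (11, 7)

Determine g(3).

9

(g(n) − c)(n + q) = p for each data point; the three points give a linear system in c and q, then p follows.
Solving: c = 6, q = 1, p = 12, so g(n) = 6 + 12/(n + 1).
Then g(3) = 6 + 12/4 = 9.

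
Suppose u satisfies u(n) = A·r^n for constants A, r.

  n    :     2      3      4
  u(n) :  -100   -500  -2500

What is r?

5

Consecutive ratio: -500/(-100) = 5, and -2500/(-500) = 5, so r = 5.
Then A·5^2 = -100 gives A = -4, and u(n) = -4·5^n.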